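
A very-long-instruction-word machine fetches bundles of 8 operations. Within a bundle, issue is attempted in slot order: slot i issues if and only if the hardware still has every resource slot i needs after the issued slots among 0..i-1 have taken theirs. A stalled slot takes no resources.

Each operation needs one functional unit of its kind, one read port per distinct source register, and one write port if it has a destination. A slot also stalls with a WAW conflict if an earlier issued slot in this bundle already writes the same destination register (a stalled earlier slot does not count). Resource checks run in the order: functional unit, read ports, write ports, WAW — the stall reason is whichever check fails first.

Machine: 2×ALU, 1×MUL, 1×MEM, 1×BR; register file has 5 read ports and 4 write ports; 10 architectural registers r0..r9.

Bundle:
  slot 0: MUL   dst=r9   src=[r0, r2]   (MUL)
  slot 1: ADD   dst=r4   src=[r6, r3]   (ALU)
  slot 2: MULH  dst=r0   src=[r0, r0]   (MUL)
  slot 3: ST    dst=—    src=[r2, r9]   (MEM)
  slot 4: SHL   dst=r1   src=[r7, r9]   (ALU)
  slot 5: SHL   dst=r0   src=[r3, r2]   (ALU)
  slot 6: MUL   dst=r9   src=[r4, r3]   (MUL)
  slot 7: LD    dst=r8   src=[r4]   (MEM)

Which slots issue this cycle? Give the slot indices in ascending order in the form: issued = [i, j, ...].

[0] MUL needs rd=2 wr=1: ok; after: ALU=2 MUL=0 MEM=1 BR=1, R=3, W=3
[1] ALU needs rd=2 wr=1: ok; after: ALU=1 MUL=0 MEM=1 BR=1, R=1, W=2
[2] MUL needs rd=1 wr=1: FU; after: ALU=1 MUL=0 MEM=1 BR=1, R=1, W=2
[3] MEM needs rd=2 wr=0: RD_PORT; after: ALU=1 MUL=0 MEM=1 BR=1, R=1, W=2
[4] ALU needs rd=2 wr=1: RD_PORT; after: ALU=1 MUL=0 MEM=1 BR=1, R=1, W=2
[5] ALU needs rd=2 wr=1: RD_PORT; after: ALU=1 MUL=0 MEM=1 BR=1, R=1, W=2
[6] MUL needs rd=2 wr=1: FU; after: ALU=1 MUL=0 MEM=1 BR=1, R=1, W=2
[7] MEM needs rd=1 wr=1: ok; after: ALU=1 MUL=0 MEM=0 BR=1, R=0, W=1

issued = [0, 1, 7]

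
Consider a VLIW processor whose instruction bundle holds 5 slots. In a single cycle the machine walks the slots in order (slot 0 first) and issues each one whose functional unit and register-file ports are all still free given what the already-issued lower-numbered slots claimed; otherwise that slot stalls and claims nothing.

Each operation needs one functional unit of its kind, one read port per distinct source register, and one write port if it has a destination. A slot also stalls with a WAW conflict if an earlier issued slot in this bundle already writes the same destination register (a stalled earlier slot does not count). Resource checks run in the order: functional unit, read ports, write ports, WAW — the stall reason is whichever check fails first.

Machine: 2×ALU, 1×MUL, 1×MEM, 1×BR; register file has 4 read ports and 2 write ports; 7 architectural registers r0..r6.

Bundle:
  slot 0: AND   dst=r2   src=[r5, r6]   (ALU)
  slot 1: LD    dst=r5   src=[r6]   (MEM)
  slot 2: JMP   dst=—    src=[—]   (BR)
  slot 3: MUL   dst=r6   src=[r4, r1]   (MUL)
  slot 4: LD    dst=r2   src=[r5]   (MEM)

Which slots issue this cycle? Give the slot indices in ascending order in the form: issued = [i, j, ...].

#0 ALU src=r5,r6 dispatched  <A:1 Mu:1 Ld:1 B:1 rd:2 wr:1>
#1 MEM src=r6 dispatched  <A:1 Mu:1 Ld:0 B:1 rd:1 wr:0>
#2 BR src=- dispatched  <A:1 Mu:1 Ld:0 B:0 rd:1 wr:0>
#3 MUL src=r4,r1 held:RD_PORT  <A:1 Mu:1 Ld:0 B:0 rd:1 wr:0>
#4 MEM src=r5 held:FU  <A:1 Mu:1 Ld:0 B:0 rd:1 wr:0>

issued = [0, 1, 2]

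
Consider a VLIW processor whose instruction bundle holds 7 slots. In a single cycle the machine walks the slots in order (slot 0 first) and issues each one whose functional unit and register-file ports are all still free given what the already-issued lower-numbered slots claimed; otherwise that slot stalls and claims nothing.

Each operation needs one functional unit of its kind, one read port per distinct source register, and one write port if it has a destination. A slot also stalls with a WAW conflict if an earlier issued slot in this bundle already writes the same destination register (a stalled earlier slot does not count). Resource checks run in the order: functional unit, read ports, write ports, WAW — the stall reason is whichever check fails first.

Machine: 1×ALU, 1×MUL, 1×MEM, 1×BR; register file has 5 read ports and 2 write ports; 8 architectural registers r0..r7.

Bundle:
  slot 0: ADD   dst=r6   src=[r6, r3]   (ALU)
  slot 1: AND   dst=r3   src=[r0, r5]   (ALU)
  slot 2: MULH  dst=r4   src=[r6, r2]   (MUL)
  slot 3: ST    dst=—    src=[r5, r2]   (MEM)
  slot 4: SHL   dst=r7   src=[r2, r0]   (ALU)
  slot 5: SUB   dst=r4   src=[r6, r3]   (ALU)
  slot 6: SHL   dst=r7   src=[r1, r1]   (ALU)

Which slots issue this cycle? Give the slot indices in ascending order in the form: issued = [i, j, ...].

issued = [0, 2]

#0 ALU src=r6,r3 dispatched  <A:0 Mu:1 Ld:1 B:1 rd:3 wr:1>
#1 ALU src=r0,r5 held:FU  <A:0 Mu:1 Ld:1 B:1 rd:3 wr:1>
#2 MUL src=r6,r2 dispatched  <A:0 Mu:0 Ld:1 B:1 rd:1 wr:0>
#3 MEM src=r5,r2 held:RD_PORT  <A:0 Mu:0 Ld:1 B:1 rd:1 wr:0>
#4 ALU src=r2,r0 held:FU  <A:0 Mu:0 Ld:1 B:1 rd:1 wr:0>
#5 ALU src=r6,r3 held:FU  <A:0 Mu:0 Ld:1 B:1 rd:1 wr:0>
#6 ALU src=r1,r1 held:FU  <A:0 Mu:0 Ld:1 B:1 rd:1 wr:0>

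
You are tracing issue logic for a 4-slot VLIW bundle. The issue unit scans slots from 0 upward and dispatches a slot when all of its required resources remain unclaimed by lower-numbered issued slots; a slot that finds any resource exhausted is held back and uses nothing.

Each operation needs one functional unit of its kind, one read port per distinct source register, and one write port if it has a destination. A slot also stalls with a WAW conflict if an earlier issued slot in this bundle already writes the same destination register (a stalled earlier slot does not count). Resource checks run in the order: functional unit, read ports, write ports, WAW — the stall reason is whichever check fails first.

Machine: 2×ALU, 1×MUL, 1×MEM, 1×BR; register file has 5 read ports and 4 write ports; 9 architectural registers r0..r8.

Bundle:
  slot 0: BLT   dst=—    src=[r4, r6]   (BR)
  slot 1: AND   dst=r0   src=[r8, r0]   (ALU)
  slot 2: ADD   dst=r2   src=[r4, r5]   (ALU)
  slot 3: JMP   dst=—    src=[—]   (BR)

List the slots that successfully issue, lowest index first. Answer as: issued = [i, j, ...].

slot 0 (BR): ISSUE — free A2,Mu1,Ld1,B0 rp3 wp4
slot 1 (ALU): ISSUE — free A1,Mu1,Ld1,B0 rp1 wp3
slot 2 (ALU): stall RD_PORT — free A1,Mu1,Ld1,B0 rp1 wp3
slot 3 (BR): stall FU — free A1,Mu1,Ld1,B0 rp1 wp3

issued = [0, 1]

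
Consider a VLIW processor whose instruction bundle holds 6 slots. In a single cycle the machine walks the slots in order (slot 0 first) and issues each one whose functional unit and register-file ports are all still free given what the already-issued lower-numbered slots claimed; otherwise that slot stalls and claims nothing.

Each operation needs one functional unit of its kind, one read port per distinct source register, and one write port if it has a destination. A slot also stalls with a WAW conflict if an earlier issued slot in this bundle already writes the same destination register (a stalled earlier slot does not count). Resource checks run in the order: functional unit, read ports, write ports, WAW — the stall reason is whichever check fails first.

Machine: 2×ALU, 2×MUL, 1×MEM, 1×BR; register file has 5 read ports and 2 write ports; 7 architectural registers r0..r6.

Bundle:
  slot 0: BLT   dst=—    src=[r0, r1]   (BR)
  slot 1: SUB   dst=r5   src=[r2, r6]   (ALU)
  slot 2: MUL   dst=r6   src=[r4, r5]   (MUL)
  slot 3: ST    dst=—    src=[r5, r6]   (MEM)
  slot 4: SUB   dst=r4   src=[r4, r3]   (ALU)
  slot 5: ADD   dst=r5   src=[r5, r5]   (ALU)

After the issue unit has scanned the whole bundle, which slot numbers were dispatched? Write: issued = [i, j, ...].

issued = [0, 1]

[0] BR needs rd=2 wr=0: ok; after: ALU=2 MUL=2 MEM=1 BR=0, R=3, W=2
[1] ALU needs rd=2 wr=1: ok; after: ALU=1 MUL=2 MEM=1 BR=0, R=1, W=1
[2] MUL needs rd=2 wr=1: RD_PORT; after: ALU=1 MUL=2 MEM=1 BR=0, R=1, W=1
[3] MEM needs rd=2 wr=0: RD_PORT; after: ALU=1 MUL=2 MEM=1 BR=0, R=1, W=1
[4] ALU needs rd=2 wr=1: RD_PORT; after: ALU=1 MUL=2 MEM=1 BR=0, R=1, W=1
[5] ALU needs rd=1 wr=1: WAW; after: ALU=1 MUL=2 MEM=1 BR=0, R=1, W=1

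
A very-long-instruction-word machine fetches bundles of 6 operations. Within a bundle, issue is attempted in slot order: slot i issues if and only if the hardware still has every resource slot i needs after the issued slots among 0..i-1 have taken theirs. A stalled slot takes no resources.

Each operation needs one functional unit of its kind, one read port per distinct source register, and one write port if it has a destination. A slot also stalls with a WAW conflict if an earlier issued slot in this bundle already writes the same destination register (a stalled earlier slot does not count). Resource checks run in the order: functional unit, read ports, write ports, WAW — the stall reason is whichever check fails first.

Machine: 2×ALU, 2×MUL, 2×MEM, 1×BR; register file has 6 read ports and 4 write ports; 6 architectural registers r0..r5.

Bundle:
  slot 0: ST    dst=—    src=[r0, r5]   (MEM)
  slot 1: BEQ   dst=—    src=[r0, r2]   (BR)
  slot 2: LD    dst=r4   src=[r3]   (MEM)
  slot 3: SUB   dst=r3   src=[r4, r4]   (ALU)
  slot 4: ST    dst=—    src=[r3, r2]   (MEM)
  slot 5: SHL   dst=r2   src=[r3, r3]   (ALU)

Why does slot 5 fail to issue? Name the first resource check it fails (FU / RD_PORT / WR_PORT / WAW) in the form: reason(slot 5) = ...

reason(slot 5) = RD_PORT

(0) want 1×MEM +2rd +0wr — yes → AL2|MU2|ME1|BR1|rd4|wr4
(1) want 1×BR +2rd +0wr — yes → AL2|MU2|ME1|BR0|rd2|wr4
(2) want 1×MEM +1rd +1wr — yes → AL2|MU2|ME0|BR0|rd1|wr3
(3) want 1×ALU +1rd +1wr — yes → AL1|MU2|ME0|BR0|rd0|wr2
(4) want 1×MEM +2rd +0wr — FU → AL1|MU2|ME0|BR0|rd0|wr2
(5) want 1×ALU +1rd +1wr — RD_PORT → AL1|MU2|ME0|BR0|rd0|wr2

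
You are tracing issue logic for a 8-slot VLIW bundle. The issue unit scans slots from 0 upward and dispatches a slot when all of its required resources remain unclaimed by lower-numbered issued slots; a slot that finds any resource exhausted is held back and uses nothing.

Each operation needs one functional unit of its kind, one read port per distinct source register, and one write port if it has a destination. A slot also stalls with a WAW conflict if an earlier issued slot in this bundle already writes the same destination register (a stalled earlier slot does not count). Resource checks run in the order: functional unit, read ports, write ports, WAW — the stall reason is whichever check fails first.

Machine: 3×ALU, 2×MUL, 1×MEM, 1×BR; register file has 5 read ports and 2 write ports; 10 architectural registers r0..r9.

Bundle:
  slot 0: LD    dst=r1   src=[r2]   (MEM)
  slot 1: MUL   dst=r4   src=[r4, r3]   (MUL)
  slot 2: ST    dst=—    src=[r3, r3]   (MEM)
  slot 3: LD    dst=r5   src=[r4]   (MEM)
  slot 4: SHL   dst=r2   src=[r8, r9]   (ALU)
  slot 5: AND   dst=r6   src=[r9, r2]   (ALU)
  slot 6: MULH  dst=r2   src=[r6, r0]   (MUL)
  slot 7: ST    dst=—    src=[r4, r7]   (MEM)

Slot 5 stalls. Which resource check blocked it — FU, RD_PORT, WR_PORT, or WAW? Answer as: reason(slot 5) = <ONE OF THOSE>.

reason(slot 5) = WR_PORT

  0. MEM→r1 ⇒ go  {3A/2Mu/0Ld/1B | 4r 1w}
  1. MUL→r4 ⇒ go  {3A/1Mu/0Ld/1B | 2r 0w}
  2. MEM ⇒ no(FU)  {3A/1Mu/0Ld/1B | 2r 0w}
  3. MEM→r5 ⇒ no(FU)  {3A/1Mu/0Ld/1B | 2r 0w}
  4. ALU→r2 ⇒ no(WR_PORT)  {3A/1Mu/0Ld/1B | 2r 0w}
  5. ALU→r6 ⇒ no(WR_PORT)  {3A/1Mu/0Ld/1B | 2r 0w}
  6. MUL→r2 ⇒ no(WR_PORT)  {3A/1Mu/0Ld/1B | 2r 0w}
  7. MEM ⇒ no(FU)  {3A/1Mu/0Ld/1B | 2r 0w}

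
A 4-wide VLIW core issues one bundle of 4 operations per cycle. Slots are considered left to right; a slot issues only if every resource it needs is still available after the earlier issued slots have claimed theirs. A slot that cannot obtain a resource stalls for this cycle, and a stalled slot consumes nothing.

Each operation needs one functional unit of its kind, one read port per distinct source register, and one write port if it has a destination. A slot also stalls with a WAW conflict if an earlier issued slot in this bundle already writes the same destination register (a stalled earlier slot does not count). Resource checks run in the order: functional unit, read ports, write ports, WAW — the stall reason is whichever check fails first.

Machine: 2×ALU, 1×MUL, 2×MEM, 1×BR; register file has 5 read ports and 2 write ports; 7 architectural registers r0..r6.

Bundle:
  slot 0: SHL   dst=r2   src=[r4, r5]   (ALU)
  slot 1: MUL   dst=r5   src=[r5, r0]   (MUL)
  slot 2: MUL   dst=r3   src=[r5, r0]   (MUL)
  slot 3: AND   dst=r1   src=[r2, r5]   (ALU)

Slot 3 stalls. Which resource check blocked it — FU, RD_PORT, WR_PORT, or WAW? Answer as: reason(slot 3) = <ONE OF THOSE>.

reason(slot 3) = RD_PORT

#0 ALU src=r4,r5 dispatched  <A:1 Mu:1 Ld:2 B:1 rd:3 wr:1>
#1 MUL src=r5,r0 dispatched  <A:1 Mu:0 Ld:2 B:1 rd:1 wr:0>
#2 MUL src=r5,r0 held:FU  <A:1 Mu:0 Ld:2 B:1 rd:1 wr:0>
#3 ALU src=r2,r5 held:RD_PORT  <A:1 Mu:0 Ld:2 B:1 rd:1 wr:0>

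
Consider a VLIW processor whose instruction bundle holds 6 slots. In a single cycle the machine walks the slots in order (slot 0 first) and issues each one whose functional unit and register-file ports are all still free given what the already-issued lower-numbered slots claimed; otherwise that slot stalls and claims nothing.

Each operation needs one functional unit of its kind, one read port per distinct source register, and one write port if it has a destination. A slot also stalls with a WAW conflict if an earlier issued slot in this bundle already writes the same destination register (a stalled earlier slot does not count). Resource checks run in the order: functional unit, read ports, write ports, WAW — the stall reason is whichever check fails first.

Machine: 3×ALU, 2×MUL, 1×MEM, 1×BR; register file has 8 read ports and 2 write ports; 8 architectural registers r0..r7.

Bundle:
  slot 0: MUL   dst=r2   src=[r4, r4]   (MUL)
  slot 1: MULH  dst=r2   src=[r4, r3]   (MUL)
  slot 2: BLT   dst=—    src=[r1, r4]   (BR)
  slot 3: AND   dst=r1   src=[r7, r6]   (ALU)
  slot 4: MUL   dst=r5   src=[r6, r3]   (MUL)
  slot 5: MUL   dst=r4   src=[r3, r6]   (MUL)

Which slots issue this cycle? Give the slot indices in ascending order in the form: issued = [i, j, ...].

issued = [0, 2, 3]

  0. MUL→r2 ⇒ go  {3A/1Mu/1Ld/1B | 7r 1w}
  1. MUL→r2 ⇒ no(WAW)  {3A/1Mu/1Ld/1B | 7r 1w}
  2. BR ⇒ go  {3A/1Mu/1Ld/0B | 5r 1w}
  3. ALU→r1 ⇒ go  {2A/1Mu/1Ld/0B | 3r 0w}
  4. MUL→r5 ⇒ no(WR_PORT)  {2A/1Mu/1Ld/0B | 3r 0w}
  5. MUL→r4 ⇒ no(WR_PORT)  {2A/1Mu/1Ld/0B | 3r 0w}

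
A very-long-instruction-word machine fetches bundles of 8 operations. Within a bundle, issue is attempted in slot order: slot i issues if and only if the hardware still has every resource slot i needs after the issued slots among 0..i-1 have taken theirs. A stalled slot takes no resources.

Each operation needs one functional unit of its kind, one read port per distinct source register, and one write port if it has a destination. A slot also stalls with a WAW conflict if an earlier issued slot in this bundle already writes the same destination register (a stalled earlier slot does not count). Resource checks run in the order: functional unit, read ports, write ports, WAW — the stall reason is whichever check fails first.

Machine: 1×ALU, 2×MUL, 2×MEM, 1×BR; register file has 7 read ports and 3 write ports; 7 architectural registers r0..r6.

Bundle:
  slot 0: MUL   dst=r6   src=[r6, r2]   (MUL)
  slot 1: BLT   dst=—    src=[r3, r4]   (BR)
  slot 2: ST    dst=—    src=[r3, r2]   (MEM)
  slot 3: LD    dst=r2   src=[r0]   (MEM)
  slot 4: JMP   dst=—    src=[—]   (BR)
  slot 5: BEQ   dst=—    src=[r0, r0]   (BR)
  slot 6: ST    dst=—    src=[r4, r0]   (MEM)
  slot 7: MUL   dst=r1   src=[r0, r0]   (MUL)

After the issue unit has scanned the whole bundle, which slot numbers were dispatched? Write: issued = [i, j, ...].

[0] MUL needs rd=2 wr=1: ok; after: ALU=1 MUL=1 MEM=2 BR=1, R=5, W=2
[1] BR needs rd=2 wr=0: ok; after: ALU=1 MUL=1 MEM=2 BR=0, R=3, W=2
[2] MEM needs rd=2 wr=0: ok; after: ALU=1 MUL=1 MEM=1 BR=0, R=1, W=2
[3] MEM needs rd=1 wr=1: ok; after: ALU=1 MUL=1 MEM=0 BR=0, R=0, W=1
[4] BR needs rd=0 wr=0: FU; after: ALU=1 MUL=1 MEM=0 BR=0, R=0, W=1
[5] BR needs rd=1 wr=0: FU; after: ALU=1 MUL=1 MEM=0 BR=0, R=0, W=1
[6] MEM needs rd=2 wr=0: FU; after: ALU=1 MUL=1 MEM=0 BR=0, R=0, W=1
[7] MUL needs rd=1 wr=1: RD_PORT; after: ALU=1 MUL=1 MEM=0 BR=0, R=0, W=1

issued = [0, 1, 2, 3]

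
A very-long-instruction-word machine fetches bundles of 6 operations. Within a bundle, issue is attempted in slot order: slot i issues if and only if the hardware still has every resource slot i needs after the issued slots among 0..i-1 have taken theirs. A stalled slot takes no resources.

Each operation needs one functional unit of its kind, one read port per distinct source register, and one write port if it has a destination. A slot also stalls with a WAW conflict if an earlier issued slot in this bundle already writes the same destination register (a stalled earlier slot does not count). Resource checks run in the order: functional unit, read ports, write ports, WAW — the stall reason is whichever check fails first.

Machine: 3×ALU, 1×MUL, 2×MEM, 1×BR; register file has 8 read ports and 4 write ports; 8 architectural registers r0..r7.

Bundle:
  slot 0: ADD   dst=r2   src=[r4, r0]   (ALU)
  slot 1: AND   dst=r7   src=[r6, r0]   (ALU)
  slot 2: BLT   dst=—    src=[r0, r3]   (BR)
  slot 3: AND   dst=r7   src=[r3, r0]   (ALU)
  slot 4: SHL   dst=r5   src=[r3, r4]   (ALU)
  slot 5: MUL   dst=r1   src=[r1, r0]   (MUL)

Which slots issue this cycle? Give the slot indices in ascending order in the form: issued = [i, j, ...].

#0 ALU src=r4,r0 dispatched  <A:2 Mu:1 Ld:2 B:1 rd:6 wr:3>
#1 ALU src=r6,r0 dispatched  <A:1 Mu:1 Ld:2 B:1 rd:4 wr:2>
#2 BR src=r0,r3 dispatched  <A:1 Mu:1 Ld:2 B:0 rd:2 wr:2>
#3 ALU src=r3,r0 held:WAW  <A:1 Mu:1 Ld:2 B:0 rd:2 wr:2>
#4 ALU src=r3,r4 dispatched  <A:0 Mu:1 Ld:2 B:0 rd:0 wr:1>
#5 MUL src=r1,r0 held:RD_PORT  <A:0 Mu:1 Ld:2 B:0 rd:0 wr:1>

issued = [0, 1, 2, 4]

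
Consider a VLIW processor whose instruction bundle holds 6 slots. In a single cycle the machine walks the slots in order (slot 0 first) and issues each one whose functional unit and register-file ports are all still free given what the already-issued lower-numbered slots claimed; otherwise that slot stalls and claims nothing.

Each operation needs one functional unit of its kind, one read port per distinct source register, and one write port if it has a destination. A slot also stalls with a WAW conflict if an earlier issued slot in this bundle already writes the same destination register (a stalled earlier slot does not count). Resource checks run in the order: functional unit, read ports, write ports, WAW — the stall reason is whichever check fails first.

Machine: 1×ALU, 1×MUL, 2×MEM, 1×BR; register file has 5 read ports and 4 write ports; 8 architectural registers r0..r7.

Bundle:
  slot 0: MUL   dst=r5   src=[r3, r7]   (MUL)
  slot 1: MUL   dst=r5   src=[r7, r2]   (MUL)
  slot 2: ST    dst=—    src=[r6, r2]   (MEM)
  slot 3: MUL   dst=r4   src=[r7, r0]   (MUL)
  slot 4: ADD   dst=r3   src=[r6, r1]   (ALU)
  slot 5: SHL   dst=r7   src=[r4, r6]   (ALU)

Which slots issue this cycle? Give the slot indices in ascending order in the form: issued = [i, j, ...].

issued = [0, 2]

slot 0 (MUL): ISSUE — free A1,Mu0,Ld2,B1 rp3 wp3
slot 1 (MUL): stall FU — free A1,Mu0,Ld2,B1 rp3 wp3
slot 2 (MEM): ISSUE — free A1,Mu0,Ld1,B1 rp1 wp3
slot 3 (MUL): stall FU — free A1,Mu0,Ld1,B1 rp1 wp3
slot 4 (ALU): stall RD_PORT — free A1,Mu0,Ld1,B1 rp1 wp3
slot 5 (ALU): stall RD_PORT — free A1,Mu0,Ld1,B1 rp1 wp3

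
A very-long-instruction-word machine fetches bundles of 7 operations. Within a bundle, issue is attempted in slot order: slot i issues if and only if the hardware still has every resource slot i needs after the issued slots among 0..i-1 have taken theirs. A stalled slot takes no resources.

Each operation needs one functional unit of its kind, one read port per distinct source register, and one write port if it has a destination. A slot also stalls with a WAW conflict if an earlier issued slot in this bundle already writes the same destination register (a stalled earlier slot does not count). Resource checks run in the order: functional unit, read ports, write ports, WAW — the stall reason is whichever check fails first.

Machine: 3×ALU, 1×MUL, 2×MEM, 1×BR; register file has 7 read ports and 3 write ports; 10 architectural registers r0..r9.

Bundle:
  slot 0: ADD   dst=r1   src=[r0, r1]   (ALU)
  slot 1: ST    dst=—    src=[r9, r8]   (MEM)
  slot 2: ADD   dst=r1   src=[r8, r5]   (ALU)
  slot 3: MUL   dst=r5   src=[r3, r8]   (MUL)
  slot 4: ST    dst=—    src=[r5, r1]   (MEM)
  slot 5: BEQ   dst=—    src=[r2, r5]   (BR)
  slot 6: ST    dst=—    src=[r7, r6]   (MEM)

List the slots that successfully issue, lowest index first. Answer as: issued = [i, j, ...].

(0) want 1×ALU +2rd +1wr — yes → AL2|MU1|ME2|BR1|rd5|wr2
(1) want 1×MEM +2rd +0wr — yes → AL2|MU1|ME1|BR1|rd3|wr2
(2) want 1×ALU +2rd +1wr — WAW → AL2|MU1|ME1|BR1|rd3|wr2
(3) want 1×MUL +2rd +1wr — yes → AL2|MU0|ME1|BR1|rd1|wr1
(4) want 1×MEM +2rd +0wr — RD_PORT → AL2|MU0|ME1|BR1|rd1|wr1
(5) want 1×BR +2rd +0wr — RD_PORT → AL2|MU0|ME1|BR1|rd1|wr1
(6) want 1×MEM +2rd +0wr — RD_PORT → AL2|MU0|ME1|BR1|rd1|wr1

issued = [0, 1, 3]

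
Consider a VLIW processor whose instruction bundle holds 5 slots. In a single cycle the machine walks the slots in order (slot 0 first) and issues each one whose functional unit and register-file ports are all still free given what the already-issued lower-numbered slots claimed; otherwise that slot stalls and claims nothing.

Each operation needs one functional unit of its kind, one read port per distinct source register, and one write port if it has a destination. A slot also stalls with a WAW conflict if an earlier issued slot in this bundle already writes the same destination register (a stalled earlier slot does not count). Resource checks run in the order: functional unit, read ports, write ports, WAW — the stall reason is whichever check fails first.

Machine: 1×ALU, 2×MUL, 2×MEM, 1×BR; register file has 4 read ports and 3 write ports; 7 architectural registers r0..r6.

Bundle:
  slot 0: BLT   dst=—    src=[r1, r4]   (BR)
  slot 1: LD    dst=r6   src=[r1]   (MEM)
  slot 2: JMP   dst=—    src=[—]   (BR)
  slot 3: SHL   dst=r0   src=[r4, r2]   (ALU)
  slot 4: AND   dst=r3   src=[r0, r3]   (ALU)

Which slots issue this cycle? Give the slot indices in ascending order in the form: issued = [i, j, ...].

issued = [0, 1]

#0 BR src=r1,r4 dispatched  <A:1 Mu:2 Ld:2 B:0 rd:2 wr:3>
#1 MEM src=r1 dispatched  <A:1 Mu:2 Ld:1 B:0 rd:1 wr:2>
#2 BR src=- held:FU  <A:1 Mu:2 Ld:1 B:0 rd:1 wr:2>
#3 ALU src=r4,r2 held:RD_PORT  <A:1 Mu:2 Ld:1 B:0 rd:1 wr:2>
#4 ALU src=r0,r3 held:RD_PORT  <A:1 Mu:2 Ld:1 B:0 rd:1 wr:2>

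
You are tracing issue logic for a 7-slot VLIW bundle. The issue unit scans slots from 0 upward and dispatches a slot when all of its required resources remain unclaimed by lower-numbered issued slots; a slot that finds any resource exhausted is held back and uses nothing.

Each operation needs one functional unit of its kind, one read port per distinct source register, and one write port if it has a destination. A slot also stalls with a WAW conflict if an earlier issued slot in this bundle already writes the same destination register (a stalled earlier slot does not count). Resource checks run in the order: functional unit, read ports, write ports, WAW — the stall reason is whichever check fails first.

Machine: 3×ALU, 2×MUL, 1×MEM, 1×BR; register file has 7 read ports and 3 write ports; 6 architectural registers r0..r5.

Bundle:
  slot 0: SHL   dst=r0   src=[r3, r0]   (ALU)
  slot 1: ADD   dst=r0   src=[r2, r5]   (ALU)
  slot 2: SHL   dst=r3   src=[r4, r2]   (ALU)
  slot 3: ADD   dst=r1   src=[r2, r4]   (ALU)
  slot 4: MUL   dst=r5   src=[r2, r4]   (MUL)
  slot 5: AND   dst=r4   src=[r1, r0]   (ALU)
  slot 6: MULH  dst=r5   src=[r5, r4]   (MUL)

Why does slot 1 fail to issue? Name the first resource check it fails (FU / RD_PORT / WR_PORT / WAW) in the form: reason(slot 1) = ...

  0. ALU→r0 ⇒ go  {2A/2Mu/1Ld/1B | 5r 2w}
  1. ALU→r0 ⇒ no(WAW)  {2A/2Mu/1Ld/1B | 5r 2w}
  2. ALU→r3 ⇒ go  {1A/2Mu/1Ld/1B | 3r 1w}
  3. ALU→r1 ⇒ go  {0A/2Mu/1Ld/1B | 1r 0w}
  4. MUL→r5 ⇒ no(RD_PORT)  {0A/2Mu/1Ld/1B | 1r 0w}
  5. ALU→r4 ⇒ no(FU)  {0A/2Mu/1Ld/1B | 1r 0w}
  6. MUL→r5 ⇒ no(RD_PORT)  {0A/2Mu/1Ld/1B | 1r 0w}

reason(slot 1) = WAW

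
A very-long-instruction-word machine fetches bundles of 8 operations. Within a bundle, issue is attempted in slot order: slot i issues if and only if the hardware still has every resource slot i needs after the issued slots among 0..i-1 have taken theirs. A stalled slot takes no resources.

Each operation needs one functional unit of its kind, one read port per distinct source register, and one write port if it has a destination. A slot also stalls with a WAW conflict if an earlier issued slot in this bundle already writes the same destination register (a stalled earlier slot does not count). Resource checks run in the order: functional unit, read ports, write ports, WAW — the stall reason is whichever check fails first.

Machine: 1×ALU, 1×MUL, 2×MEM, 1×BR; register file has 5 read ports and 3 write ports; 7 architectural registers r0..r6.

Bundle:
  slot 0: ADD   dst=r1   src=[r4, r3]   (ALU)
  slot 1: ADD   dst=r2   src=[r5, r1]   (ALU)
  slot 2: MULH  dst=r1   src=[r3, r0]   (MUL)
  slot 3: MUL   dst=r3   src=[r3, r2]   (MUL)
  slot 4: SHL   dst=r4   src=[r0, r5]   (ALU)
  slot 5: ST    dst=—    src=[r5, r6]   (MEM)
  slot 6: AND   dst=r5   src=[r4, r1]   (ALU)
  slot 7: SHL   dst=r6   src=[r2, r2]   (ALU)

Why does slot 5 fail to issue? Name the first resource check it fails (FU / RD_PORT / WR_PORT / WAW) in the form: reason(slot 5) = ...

reason(slot 5) = RD_PORT

(0) want 1×ALU +2rd +1wr — yes → AL0|MU1|ME2|BR1|rd3|wr2
(1) want 1×ALU +2rd +1wr — FU → AL0|MU1|ME2|BR1|rd3|wr2
(2) want 1×MUL +2rd +1wr — WAW → AL0|MU1|ME2|BR1|rd3|wr2
(3) want 1×MUL +2rd +1wr — yes → AL0|MU0|ME2|BR1|rd1|wr1
(4) want 1×ALU +2rd +1wr — FU → AL0|MU0|ME2|BR1|rd1|wr1
(5) want 1×MEM +2rd +0wr — RD_PORT → AL0|MU0|ME2|BR1|rd1|wr1
(6) want 1×ALU +2rd +1wr — FU → AL0|MU0|ME2|BR1|rd1|wr1
(7) want 1×ALU +1rd +1wr — FU → AL0|MU0|ME2|BR1|rd1|wr1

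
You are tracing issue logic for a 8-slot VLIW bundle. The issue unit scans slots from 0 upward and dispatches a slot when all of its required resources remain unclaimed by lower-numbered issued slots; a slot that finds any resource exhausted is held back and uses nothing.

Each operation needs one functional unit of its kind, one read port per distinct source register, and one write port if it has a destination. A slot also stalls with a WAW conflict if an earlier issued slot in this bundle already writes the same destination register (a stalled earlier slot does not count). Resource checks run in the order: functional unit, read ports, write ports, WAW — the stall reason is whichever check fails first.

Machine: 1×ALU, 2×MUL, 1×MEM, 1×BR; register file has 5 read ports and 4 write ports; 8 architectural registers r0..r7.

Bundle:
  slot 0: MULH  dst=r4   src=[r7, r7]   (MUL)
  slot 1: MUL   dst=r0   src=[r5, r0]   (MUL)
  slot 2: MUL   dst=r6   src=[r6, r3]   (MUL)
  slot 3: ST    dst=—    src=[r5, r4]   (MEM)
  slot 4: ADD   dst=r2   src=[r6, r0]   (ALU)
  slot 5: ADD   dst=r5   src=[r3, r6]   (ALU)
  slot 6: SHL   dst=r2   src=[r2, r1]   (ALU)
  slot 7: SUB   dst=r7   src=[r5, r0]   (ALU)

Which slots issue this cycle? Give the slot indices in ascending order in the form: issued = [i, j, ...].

issued = [0, 1, 3]

  0. MUL→r4 ⇒ go  {1A/1Mu/1Ld/1B | 4r 3w}
  1. MUL→r0 ⇒ go  {1A/0Mu/1Ld/1B | 2r 2w}
  2. MUL→r6 ⇒ no(FU)  {1A/0Mu/1Ld/1B | 2r 2w}
  3. MEM ⇒ go  {1A/0Mu/0Ld/1B | 0r 2w}
  4. ALU→r2 ⇒ no(RD_PORT)  {1A/0Mu/0Ld/1B | 0r 2w}
  5. ALU→r5 ⇒ no(RD_PORT)  {1A/0Mu/0Ld/1B | 0r 2w}
  6. ALU→r2 ⇒ no(RD_PORT)  {1A/0Mu/0Ld/1B | 0r 2w}
  7. ALU→r7 ⇒ no(RD_PORT)  {1A/0Mu/0Ld/1B | 0r 2w}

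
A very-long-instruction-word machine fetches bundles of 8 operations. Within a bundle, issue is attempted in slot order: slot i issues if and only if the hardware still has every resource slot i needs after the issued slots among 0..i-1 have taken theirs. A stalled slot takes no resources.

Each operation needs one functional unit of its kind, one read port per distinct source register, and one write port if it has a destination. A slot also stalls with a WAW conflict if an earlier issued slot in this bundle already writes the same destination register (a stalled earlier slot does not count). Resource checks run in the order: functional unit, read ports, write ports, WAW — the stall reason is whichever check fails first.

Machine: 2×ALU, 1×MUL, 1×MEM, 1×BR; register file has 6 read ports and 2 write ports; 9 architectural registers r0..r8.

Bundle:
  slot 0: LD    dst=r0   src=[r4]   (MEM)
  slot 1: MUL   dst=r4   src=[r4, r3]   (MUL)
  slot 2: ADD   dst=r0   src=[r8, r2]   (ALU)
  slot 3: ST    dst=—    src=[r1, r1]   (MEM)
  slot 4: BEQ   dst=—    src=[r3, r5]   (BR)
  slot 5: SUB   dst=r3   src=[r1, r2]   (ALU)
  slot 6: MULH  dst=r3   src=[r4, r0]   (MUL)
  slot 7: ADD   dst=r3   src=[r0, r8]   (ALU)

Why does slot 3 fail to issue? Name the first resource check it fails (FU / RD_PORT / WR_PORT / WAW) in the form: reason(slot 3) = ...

(0) want 1×MEM +1rd +1wr — yes → AL2|MU1|ME0|BR1|rd5|wr1
(1) want 1×MUL +2rd +1wr — yes → AL2|MU0|ME0|BR1|rd3|wr0
(2) want 1×ALU +2rd +1wr — WR_PORT → AL2|MU0|ME0|BR1|rd3|wr0
(3) want 1×MEM +1rd +0wr — FU → AL2|MU0|ME0|BR1|rd3|wr0
(4) want 1×BR +2rd +0wr — yes → AL2|MU0|ME0|BR0|rd1|wr0
(5) want 1×ALU +2rd +1wr — RD_PORT → AL2|MU0|ME0|BR0|rd1|wr0
(6) want 1×MUL +2rd +1wr — FU → AL2|MU0|ME0|BR0|rd1|wr0
(7) want 1×ALU +2rd +1wr — RD_PORT → AL2|MU0|ME0|BR0|rd1|wr0

reason(slot 3) = FU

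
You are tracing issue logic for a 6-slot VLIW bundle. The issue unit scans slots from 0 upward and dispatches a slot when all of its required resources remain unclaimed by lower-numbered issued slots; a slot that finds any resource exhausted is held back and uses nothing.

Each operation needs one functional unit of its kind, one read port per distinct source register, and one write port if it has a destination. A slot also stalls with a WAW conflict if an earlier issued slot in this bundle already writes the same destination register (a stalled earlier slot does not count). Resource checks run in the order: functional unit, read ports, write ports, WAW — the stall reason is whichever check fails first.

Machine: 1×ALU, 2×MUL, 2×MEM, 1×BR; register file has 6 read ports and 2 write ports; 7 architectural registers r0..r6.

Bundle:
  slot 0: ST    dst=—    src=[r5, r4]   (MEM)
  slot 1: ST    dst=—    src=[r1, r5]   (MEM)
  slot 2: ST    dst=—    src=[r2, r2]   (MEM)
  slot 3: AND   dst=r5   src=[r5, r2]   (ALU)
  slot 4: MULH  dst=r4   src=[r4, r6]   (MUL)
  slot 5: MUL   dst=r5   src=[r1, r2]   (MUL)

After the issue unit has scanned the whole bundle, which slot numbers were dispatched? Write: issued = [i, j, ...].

(0) want 1×MEM +2rd +0wr — yes → AL1|MU2|ME1|BR1|rd4|wr2
(1) want 1×MEM +2rd +0wr — yes → AL1|MU2|ME0|BR1|rd2|wr2
(2) want 1×MEM +1rd +0wr — FU → AL1|MU2|ME0|BR1|rd2|wr2
(3) want 1×ALU +2rd +1wr — yes → AL0|MU2|ME0|BR1|rd0|wr1
(4) want 1×MUL +2rd +1wr — RD_PORT → AL0|MU2|ME0|BR1|rd0|wr1
(5) want 1×MUL +2rd +1wr — RD_PORT → AL0|MU2|ME0|BR1|rd0|wr1

issued = [0, 1, 3]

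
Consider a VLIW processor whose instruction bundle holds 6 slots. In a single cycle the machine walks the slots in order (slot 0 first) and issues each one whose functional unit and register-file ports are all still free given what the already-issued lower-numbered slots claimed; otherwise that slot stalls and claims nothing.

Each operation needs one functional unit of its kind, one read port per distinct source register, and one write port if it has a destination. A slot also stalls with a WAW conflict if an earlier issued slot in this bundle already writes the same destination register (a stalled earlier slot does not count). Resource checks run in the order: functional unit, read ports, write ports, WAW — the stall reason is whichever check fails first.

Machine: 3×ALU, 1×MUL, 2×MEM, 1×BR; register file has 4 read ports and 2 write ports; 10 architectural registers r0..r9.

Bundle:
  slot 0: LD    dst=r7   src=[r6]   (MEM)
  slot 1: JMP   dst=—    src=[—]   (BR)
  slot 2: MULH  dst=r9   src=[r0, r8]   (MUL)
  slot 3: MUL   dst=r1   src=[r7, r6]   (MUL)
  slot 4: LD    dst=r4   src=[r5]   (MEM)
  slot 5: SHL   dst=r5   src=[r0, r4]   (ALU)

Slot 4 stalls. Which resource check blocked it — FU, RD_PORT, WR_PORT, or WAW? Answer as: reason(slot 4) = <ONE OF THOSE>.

reason(slot 4) = WR_PORT

(0) want 1×MEM +1rd +1wr — yes → AL3|MU1|ME1|BR1|rd3|wr1
(1) want 1×BR +0rd +0wr — yes → AL3|MU1|ME1|BR0|rd3|wr1
(2) want 1×MUL +2rd +1wr — yes → AL3|MU0|ME1|BR0|rd1|wr0
(3) want 1×MUL +2rd +1wr — FU → AL3|MU0|ME1|BR0|rd1|wr0
(4) want 1×MEM +1rd +1wr — WR_PORT → AL3|MU0|ME1|BR0|rd1|wr0
(5) want 1×ALU +2rd +1wr — RD_PORT → AL3|MU0|ME1|BR0|rd1|wr0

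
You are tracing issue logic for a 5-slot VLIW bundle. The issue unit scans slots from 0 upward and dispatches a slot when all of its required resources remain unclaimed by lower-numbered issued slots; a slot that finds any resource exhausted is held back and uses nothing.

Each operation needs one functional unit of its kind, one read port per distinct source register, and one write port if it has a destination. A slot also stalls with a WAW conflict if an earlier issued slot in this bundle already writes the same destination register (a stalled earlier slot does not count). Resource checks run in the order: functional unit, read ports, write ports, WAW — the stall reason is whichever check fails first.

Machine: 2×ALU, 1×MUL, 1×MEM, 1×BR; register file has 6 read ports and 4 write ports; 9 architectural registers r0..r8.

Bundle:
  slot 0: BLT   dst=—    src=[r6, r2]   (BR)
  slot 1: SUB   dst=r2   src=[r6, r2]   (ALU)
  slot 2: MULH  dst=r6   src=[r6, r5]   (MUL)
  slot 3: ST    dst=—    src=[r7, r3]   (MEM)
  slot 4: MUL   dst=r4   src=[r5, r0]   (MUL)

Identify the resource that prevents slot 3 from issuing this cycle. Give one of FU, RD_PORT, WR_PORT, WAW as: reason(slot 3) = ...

[0] BR needs rd=2 wr=0: ok; after: ALU=2 MUL=1 MEM=1 BR=0, R=4, W=4
[1] ALU needs rd=2 wr=1: ok; after: ALU=1 MUL=1 MEM=1 BR=0, R=2, W=3
[2] MUL needs rd=2 wr=1: ok; after: ALU=1 MUL=0 MEM=1 BR=0, R=0, W=2
[3] MEM needs rd=2 wr=0: RD_PORT; after: ALU=1 MUL=0 MEM=1 BR=0, R=0, W=2
[4] MUL needs rd=2 wr=1: FU; after: ALU=1 MUL=0 MEM=1 BR=0, R=0, W=2

reason(slot 3) = RD_PORT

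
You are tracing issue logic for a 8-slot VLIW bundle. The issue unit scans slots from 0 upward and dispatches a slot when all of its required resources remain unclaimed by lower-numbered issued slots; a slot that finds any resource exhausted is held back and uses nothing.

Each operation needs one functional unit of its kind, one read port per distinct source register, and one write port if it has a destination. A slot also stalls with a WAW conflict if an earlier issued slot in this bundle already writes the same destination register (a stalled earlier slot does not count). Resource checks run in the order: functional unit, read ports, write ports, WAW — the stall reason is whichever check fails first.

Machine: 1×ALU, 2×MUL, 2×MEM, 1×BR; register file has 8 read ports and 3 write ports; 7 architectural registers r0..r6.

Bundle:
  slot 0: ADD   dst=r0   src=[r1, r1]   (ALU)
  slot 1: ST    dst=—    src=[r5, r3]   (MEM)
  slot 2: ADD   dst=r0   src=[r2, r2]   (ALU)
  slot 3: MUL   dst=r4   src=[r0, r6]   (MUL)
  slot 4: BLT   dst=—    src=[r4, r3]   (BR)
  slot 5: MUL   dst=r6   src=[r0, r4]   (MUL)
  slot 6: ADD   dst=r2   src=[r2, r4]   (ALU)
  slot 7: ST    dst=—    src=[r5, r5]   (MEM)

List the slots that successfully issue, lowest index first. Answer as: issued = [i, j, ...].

[0] ALU needs rd=1 wr=1: ok; after: ALU=0 MUL=2 MEM=2 BR=1, R=7, W=2
[1] MEM needs rd=2 wr=0: ok; after: ALU=0 MUL=2 MEM=1 BR=1, R=5, W=2
[2] ALU needs rd=1 wr=1: FU; after: ALU=0 MUL=2 MEM=1 BR=1, R=5, W=2
[3] MUL needs rd=2 wr=1: ok; after: ALU=0 MUL=1 MEM=1 BR=1, R=3, W=1
[4] BR needs rd=2 wr=0: ok; after: ALU=0 MUL=1 MEM=1 BR=0, R=1, W=1
[5] MUL needs rd=2 wr=1: RD_PORT; after: ALU=0 MUL=1 MEM=1 BR=0, R=1, W=1
[6] ALU needs rd=2 wr=1: FU; after: ALU=0 MUL=1 MEM=1 BR=0, R=1, W=1
[7] MEM needs rd=1 wr=0: ok; after: ALU=0 MUL=1 MEM=0 BR=0, R=0, W=1

issued = [0, 1, 3, 4, 7]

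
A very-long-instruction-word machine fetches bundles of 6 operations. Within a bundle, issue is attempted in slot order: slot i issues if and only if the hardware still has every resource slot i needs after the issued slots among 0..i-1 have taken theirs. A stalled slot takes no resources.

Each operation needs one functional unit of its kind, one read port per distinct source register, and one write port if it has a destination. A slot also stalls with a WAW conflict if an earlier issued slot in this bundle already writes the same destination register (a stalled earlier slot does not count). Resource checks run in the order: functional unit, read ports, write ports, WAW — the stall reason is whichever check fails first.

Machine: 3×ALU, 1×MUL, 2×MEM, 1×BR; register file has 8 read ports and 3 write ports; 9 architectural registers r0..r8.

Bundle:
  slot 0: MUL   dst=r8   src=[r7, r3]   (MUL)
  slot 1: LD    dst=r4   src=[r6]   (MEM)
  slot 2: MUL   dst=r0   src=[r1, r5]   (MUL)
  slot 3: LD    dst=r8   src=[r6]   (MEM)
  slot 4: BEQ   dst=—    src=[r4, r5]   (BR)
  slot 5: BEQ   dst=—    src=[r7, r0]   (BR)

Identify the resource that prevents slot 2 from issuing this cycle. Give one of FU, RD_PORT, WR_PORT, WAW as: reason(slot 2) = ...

reason(slot 2) = FU

slot 0 (MUL): ISSUE — free A3,Mu0,Ld2,B1 rp6 wp2
slot 1 (MEM): ISSUE — free A3,Mu0,Ld1,B1 rp5 wp1
slot 2 (MUL): stall FU — free A3,Mu0,Ld1,B1 rp5 wp1
slot 3 (MEM): stall WAW — free A3,Mu0,Ld1,B1 rp5 wp1
slot 4 (BR): ISSUE — free A3,Mu0,Ld1,B0 rp3 wp1
slot 5 (BR): stall FU — free A3,Mu0,Ld1,B0 rp3 wp1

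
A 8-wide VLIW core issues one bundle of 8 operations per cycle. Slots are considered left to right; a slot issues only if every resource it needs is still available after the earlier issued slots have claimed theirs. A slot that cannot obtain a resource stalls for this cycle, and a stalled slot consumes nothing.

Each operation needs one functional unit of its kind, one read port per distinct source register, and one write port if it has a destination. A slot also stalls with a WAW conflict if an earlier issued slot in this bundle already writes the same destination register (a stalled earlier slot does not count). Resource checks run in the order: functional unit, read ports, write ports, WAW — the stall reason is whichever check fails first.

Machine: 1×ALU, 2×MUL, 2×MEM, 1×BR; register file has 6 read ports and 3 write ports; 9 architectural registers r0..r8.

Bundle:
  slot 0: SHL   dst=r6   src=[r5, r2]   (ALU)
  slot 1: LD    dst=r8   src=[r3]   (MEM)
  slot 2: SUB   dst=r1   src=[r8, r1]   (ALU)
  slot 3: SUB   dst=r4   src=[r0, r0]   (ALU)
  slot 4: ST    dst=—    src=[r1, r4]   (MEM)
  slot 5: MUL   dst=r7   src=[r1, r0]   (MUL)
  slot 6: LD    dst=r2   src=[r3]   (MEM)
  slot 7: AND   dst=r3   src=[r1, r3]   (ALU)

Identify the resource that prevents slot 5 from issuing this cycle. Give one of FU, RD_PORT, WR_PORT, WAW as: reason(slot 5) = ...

reason(slot 5) = RD_PORT

  0. ALU→r6 ⇒ go  {0A/2Mu/2Ld/1B | 4r 2w}
  1. MEM→r8 ⇒ go  {0A/2Mu/1Ld/1B | 3r 1w}
  2. ALU→r1 ⇒ no(FU)  {0A/2Mu/1Ld/1B | 3r 1w}
  3. ALU→r4 ⇒ no(FU)  {0A/2Mu/1Ld/1B | 3r 1w}
  4. MEM ⇒ go  {0A/2Mu/0Ld/1B | 1r 1w}
  5. MUL→r7 ⇒ no(RD_PORT)  {0A/2Mu/0Ld/1B | 1r 1w}
  6. MEM→r2 ⇒ no(FU)  {0A/2Mu/0Ld/1B | 1r 1w}
  7. ALU→r3 ⇒ no(FU)  {0A/2Mu/0Ld/1B | 1r 1w}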